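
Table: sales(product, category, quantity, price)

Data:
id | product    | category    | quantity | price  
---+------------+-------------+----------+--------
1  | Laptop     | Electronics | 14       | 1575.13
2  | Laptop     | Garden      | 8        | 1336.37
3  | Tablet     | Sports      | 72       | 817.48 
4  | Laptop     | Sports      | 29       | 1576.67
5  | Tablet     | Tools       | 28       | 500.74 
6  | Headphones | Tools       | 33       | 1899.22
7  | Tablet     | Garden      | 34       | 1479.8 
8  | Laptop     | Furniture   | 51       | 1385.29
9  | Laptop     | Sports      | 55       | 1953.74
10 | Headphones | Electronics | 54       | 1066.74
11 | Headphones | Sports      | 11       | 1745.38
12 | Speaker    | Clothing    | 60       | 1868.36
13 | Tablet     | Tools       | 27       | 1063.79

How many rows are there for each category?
SELECT category, COUNT(*) as count
FROM sales
GROUP BY category

Result:
  Clothing: 1
  Electronics: 2
  Furniture: 1
  Garden: 2
  Sports: 4
  Tools: 3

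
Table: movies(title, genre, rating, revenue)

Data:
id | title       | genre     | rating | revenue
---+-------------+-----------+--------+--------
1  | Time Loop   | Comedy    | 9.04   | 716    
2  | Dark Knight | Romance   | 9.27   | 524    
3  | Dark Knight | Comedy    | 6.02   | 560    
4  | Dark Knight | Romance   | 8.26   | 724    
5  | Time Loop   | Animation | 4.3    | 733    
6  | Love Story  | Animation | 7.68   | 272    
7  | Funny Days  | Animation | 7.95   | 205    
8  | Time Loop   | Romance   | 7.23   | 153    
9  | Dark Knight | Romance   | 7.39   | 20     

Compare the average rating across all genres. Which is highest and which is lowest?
SELECT genre, AVG(rating)
FROM movies
GROUP BY genre
ORDER BY AVG(rating)

All groups:
  Animation: 6.64
  Comedy: 7.53
  Romance: 8.04

Highest: Romance (8.04)
Lowest: Animation (6.64)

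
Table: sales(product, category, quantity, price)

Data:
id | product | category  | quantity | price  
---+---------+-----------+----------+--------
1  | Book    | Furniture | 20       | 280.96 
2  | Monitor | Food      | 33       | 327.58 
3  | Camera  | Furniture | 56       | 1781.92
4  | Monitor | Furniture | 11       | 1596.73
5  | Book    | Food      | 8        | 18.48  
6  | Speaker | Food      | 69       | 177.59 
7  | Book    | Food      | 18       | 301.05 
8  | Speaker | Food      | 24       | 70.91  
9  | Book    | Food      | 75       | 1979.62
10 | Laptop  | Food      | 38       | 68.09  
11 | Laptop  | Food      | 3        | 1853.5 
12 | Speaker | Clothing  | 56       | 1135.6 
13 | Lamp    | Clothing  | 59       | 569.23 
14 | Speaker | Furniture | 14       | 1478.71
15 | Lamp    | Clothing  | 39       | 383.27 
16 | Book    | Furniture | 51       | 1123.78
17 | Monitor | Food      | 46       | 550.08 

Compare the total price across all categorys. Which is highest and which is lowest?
SELECT category, SUM(price)
FROM sales
GROUP BY category
ORDER BY SUM(price)

All groups:
  Clothing: 2088.10
  Food: 5346.90
  Furniture: 6262.10

Highest: Furniture (6262.10)
Lowest: Clothing (2088.10)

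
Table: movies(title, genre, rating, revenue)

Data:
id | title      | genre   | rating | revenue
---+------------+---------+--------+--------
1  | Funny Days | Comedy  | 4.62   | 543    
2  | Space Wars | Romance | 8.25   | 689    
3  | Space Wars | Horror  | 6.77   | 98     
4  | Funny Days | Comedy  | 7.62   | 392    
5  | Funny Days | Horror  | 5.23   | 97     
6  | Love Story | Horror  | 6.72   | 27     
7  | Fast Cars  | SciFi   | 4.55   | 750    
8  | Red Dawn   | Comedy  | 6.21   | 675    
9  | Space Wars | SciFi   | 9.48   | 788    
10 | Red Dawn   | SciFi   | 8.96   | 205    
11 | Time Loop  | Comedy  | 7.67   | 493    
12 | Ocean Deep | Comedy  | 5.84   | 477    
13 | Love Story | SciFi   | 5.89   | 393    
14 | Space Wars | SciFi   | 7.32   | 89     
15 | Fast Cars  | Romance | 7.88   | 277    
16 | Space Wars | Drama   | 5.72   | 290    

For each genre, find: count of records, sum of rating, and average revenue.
SELECT genre,
       COUNT(*) as cnt,
       SUM(rating) as total_rating,
       AVG(revenue) as avg_revenue
FROM movies
GROUP BY genre

Result:
  Comedy: 5 records, 31.96 total rating, 516.00 avg revenue
  Drama: 1 records, 5.72 total rating, 290.00 avg revenue
  Horror: 3 records, 18.72 total rating, 74.00 avg revenue
  Romance: 2 records, 16.13 total rating, 483.00 avg revenue
  SciFi: 5 records, 36.20 total rating, 445.00 avg revenue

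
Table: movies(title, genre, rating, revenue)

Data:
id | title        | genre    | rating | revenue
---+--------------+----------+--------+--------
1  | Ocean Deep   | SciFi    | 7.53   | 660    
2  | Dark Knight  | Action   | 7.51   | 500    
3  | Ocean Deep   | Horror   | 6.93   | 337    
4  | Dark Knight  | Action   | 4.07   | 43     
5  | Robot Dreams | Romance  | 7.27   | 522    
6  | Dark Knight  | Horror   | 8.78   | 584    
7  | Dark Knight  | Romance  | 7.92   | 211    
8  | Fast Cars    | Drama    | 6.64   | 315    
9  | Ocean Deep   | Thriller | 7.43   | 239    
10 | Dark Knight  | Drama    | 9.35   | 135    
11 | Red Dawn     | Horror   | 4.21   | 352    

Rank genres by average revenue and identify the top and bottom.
SELECT genre, AVG(revenue)
FROM movies
GROUP BY genre
ORDER BY AVG(revenue)

All groups:
  Drama: 225.00
  Thriller: 239.00
  Action: 271.50
  Romance: 366.50
  Horror: 424.33
  SciFi: 660.00

Highest: SciFi (660.00)
Lowest: Drama (225.00)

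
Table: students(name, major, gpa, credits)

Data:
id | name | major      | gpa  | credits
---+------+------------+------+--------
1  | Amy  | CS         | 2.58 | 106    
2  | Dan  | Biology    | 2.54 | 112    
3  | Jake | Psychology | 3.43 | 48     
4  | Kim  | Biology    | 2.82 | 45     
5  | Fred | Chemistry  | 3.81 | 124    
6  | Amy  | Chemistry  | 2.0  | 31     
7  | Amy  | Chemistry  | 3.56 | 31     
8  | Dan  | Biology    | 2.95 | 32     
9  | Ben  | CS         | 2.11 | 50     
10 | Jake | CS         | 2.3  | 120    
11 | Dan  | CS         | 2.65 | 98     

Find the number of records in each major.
SELECT major, COUNT(*) as count
FROM students
GROUP BY major

Result:
  Biology: 3
  CS: 4
  Chemistry: 3
  Psychology: 1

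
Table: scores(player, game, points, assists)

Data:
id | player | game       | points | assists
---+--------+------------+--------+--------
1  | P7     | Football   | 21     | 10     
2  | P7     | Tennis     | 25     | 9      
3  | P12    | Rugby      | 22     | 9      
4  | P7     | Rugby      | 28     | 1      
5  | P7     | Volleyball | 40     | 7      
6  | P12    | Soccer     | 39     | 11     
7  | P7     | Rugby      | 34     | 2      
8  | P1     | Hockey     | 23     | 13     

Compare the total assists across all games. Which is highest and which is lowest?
SELECT game, SUM(assists)
FROM scores
GROUP BY game
ORDER BY SUM(assists)

All groups:
  Volleyball: 7
  Tennis: 9
  Football: 10
  Soccer: 11
  Rugby: 12
  Hockey: 13

Highest: Hockey (13)
Lowest: Volleyball (7)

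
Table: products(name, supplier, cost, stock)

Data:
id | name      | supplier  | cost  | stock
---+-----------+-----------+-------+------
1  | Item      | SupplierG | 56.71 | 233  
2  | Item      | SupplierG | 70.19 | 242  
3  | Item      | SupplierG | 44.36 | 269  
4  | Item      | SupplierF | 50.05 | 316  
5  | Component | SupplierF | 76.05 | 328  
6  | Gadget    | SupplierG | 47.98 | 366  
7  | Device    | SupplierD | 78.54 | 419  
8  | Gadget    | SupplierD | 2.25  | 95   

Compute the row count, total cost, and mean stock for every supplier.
SELECT supplier,
       COUNT(*) as cnt,
       SUM(cost) as total_cost,
       AVG(stock) as avg_stock
FROM products
GROUP BY supplier

Result:
  SupplierD: 2 records, 80.79 total cost, 257.00 avg stock
  SupplierF: 2 records, 126.10 total cost, 322.00 avg stock
  SupplierG: 4 records, 219.24 total cost, 277.50 avg stock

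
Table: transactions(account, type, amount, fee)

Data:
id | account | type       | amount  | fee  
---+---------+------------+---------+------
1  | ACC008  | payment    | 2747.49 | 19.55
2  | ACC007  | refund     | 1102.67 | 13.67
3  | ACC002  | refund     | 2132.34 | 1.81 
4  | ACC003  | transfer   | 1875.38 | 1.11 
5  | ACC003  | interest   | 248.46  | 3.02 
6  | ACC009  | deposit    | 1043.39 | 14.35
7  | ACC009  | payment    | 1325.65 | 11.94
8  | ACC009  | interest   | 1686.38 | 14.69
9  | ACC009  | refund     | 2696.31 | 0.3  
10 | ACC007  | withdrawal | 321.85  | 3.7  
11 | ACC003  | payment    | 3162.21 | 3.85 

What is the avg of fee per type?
SELECT type, AVG(fee) as result
FROM transactions
GROUP BY type

Result:
  deposit: 14.35
  interest: 8.86
  payment: 11.78
  refund: 5.26
  transfer: 1.11
  withdrawal: 3.70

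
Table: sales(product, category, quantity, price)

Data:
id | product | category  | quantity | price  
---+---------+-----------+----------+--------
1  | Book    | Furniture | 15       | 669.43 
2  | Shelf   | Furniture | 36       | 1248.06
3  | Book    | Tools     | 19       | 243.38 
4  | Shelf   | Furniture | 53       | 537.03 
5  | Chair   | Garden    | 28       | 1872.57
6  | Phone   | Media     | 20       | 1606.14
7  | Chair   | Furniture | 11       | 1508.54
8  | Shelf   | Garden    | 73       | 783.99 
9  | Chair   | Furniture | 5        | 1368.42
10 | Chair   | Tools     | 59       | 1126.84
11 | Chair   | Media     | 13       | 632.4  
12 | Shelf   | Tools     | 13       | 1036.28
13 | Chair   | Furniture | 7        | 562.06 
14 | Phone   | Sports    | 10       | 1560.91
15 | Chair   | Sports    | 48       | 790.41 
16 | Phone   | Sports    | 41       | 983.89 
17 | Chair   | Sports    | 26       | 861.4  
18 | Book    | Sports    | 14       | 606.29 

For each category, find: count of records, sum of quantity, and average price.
SELECT category,
       COUNT(*) as cnt,
       SUM(quantity) as total_quantity,
       AVG(price) as avg_price
FROM sales
GROUP BY category

Result:
  Furniture: 6 records, 127 total quantity, 982.26 avg price
  Garden: 2 records, 101 total quantity, 1328.28 avg price
  Media: 2 records, 33 total quantity, 1119.27 avg price
  Sports: 5 records, 139 total quantity, 960.58 avg price
  Tools: 3 records, 91 total quantity, 802.17 avg price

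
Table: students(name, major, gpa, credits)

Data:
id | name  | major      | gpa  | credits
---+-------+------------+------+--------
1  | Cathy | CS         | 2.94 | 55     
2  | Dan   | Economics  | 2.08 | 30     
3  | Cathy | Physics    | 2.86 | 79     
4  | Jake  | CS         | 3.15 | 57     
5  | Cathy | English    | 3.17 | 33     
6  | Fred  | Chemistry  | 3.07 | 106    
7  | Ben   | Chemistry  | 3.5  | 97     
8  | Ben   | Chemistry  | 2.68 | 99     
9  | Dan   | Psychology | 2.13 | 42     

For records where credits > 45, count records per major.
SELECT major, COUNT(*)
FROM students
WHERE credits > 45
GROUP BY major

Note: WHERE filters rows before grouping.

Result:
  CS: 2
  Chemistry: 3
  Physics: 1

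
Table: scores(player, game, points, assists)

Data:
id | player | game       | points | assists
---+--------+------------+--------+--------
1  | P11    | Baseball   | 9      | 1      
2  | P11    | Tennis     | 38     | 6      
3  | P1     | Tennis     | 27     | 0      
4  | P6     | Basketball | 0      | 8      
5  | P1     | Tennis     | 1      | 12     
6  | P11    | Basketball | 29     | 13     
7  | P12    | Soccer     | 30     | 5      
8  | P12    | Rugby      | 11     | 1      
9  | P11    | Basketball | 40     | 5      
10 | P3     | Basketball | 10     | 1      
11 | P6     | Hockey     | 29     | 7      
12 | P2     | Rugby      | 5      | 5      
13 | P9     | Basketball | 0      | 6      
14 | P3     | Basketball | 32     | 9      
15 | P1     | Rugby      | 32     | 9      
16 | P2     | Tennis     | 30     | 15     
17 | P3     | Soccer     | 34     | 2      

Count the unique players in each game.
SELECT game, COUNT(DISTINCT player)
FROM scores
GROUP BY game

Result:
  Baseball: 1 distinct
  Basketball: 4 distinct
  Hockey: 1 distinct
  Rugby: 3 distinct
  Soccer: 2 distinct
  Tennis: 3 distinct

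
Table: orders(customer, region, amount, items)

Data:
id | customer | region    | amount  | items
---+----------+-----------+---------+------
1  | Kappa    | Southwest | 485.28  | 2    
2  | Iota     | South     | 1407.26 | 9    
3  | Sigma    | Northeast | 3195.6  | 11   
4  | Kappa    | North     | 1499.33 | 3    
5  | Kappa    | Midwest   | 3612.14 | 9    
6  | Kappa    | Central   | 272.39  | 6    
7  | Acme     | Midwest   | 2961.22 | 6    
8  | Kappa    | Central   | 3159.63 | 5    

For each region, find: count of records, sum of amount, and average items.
SELECT region,
       COUNT(*) as cnt,
       SUM(amount) as total_amount,
       AVG(items) as avg_items
FROM orders
GROUP BY region

Result:
  Central: 2 records, 3432.02 total amount, 5.50 avg items
  Midwest: 2 records, 6573.36 total amount, 7.50 avg items
  North: 1 records, 1499.33 total amount, 3.00 avg items
  Northeast: 1 records, 3195.60 total amount, 11.00 avg items
  South: 1 records, 1407.26 total amount, 9.00 avg items
  Southwest: 1 records, 485.28 total amount, 2.00 avg items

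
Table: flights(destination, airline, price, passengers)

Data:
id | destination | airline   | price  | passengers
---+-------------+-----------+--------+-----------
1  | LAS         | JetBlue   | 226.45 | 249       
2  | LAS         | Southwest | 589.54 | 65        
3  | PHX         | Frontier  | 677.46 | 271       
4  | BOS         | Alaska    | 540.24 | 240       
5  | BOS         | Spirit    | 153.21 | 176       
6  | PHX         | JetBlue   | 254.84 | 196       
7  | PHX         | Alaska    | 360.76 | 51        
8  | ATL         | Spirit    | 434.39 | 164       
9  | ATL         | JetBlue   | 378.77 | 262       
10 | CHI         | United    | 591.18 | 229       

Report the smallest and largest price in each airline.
SELECT airline, MIN(price), MAX(price)
FROM flights
GROUP BY airline

Result:
  Alaska: min=360.76, max=540.24
  Frontier: min=677.46, max=677.46
  JetBlue: min=226.45, max=378.77
  Southwest: min=589.54, max=589.54
  Spirit: min=153.21, max=434.39
  United: min=591.18, max=591.18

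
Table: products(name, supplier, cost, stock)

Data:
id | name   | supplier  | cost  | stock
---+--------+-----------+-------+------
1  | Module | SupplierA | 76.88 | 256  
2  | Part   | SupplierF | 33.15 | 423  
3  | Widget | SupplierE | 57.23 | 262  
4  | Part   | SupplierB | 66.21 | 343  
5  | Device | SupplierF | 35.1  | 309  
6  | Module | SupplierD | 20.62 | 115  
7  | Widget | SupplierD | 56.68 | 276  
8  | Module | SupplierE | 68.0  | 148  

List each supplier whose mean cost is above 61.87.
SELECT supplier, AVG(cost)
FROM products
GROUP BY supplier
HAVING AVG(cost) > 61.87

Result:
  SupplierA: avg=76.88
  SupplierB: avg=66.21
  SupplierE: avg=62.62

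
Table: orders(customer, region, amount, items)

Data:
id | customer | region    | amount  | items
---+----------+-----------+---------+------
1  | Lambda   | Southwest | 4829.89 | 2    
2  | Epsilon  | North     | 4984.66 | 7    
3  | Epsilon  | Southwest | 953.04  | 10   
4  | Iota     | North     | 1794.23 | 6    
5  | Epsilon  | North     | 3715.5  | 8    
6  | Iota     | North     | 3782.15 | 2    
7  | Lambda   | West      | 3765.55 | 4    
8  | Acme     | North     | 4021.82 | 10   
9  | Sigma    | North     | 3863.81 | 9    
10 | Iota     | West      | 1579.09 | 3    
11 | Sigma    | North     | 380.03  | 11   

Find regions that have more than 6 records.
SELECT region, COUNT(*) as cnt
FROM orders
GROUP BY region
HAVING COUNT(*) > 6

Result:
  North: 7

Note: HAVING filters groups after aggregation, WHERE filters rows before.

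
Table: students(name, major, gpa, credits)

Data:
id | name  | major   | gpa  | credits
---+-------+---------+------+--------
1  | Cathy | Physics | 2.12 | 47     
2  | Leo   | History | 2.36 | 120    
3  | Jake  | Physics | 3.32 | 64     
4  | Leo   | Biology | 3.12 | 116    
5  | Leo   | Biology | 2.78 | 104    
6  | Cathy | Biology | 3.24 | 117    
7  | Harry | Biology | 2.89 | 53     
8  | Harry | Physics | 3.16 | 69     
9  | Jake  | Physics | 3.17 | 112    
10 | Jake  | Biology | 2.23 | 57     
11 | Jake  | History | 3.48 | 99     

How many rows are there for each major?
SELECT major, COUNT(*) as count
FROM students
GROUP BY major

Result:
  Biology: 5
  History: 2
  Physics: 4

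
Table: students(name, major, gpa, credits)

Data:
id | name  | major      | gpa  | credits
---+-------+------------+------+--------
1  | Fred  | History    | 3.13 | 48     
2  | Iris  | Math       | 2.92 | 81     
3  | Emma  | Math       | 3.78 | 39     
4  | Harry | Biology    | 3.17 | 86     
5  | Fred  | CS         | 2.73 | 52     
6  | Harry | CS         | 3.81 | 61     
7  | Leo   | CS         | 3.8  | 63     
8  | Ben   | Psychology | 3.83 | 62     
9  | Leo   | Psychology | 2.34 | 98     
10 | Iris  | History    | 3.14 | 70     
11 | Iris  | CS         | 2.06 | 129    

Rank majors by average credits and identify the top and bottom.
SELECT major, AVG(credits)
FROM students
GROUP BY major
ORDER BY AVG(credits)

All groups:
  History: 59.00
  Math: 60.00
  CS: 76.25
  Psychology: 80.00
  Biology: 86.00

Highest: Biology (86.00)
Lowest: History (59.00)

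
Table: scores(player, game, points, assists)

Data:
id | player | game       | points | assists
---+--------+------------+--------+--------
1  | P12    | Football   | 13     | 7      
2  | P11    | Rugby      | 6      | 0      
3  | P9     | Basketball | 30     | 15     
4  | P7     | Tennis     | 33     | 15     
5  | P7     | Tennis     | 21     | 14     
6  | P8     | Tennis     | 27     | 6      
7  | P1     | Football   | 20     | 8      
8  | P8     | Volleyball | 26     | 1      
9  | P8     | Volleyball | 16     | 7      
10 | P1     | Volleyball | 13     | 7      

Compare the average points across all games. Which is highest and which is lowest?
SELECT game, AVG(points)
FROM scores
GROUP BY game
ORDER BY AVG(points)

All groups:
  Rugby: 6.00
  Football: 16.50
  Volleyball: 18.33
  Tennis: 27.00
  Basketball: 30.00

Highest: Basketball (30.00)
Lowest: Rugby (6.00)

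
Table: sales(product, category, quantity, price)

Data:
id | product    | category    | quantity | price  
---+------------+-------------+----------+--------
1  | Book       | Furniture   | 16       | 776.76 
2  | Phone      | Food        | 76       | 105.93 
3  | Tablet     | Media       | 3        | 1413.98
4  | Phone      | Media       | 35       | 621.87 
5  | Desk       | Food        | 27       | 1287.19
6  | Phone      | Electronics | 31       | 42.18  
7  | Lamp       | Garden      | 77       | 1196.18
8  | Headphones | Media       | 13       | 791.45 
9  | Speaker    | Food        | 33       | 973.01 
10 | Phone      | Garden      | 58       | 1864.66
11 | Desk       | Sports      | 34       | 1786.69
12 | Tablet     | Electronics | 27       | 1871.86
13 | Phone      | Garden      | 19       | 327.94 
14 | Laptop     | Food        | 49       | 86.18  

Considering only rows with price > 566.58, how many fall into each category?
SELECT category, COUNT(*)
FROM sales
WHERE price > 566.58
GROUP BY category

Note: WHERE filters rows before grouping.

Result:
  Electronics: 1
  Food: 2
  Furniture: 1
  Garden: 2
  Media: 3
  Sports: 1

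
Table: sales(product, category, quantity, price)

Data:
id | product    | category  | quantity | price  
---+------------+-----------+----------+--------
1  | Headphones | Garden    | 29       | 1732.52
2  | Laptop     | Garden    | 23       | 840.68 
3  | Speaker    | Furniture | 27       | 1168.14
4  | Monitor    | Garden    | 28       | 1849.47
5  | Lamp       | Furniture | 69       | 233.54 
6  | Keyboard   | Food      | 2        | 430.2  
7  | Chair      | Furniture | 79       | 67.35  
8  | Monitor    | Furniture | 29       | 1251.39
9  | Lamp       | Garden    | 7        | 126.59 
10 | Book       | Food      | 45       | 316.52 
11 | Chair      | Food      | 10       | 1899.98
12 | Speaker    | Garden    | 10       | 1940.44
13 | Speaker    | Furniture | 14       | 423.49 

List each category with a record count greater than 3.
SELECT category, COUNT(*) as cnt
FROM sales
GROUP BY category
HAVING COUNT(*) > 3

Result:
  Furniture: 5
  Garden: 5

Note: HAVING filters groups after aggregation, WHERE filters rows before.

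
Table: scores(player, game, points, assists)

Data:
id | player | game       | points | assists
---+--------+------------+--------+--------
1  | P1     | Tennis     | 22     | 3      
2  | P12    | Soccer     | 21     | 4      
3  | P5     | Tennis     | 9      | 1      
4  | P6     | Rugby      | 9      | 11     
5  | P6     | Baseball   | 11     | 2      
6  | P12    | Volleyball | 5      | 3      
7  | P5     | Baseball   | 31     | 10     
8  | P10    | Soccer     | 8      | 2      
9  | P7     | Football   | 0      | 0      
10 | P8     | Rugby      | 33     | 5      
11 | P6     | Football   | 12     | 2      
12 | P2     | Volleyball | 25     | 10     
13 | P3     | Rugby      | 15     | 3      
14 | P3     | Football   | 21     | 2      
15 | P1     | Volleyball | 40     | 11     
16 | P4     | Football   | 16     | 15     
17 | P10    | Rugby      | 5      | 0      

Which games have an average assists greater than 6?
SELECT game, AVG(assists)
FROM scores
GROUP BY game
HAVING AVG(assists) > 6

Result:
  Volleyball: avg=8.00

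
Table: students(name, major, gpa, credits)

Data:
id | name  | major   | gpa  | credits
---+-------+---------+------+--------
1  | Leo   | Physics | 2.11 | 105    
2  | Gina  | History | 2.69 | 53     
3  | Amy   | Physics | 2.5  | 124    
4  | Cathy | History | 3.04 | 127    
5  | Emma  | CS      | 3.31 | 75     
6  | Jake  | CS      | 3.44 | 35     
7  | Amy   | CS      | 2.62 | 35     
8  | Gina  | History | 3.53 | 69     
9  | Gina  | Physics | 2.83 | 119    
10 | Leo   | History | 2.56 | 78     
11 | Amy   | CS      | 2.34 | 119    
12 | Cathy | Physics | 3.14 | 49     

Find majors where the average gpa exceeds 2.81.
SELECT major, AVG(gpa)
FROM students
GROUP BY major
HAVING AVG(gpa) > 2.81

Result:
  CS: avg=2.93
  History: avg=2.96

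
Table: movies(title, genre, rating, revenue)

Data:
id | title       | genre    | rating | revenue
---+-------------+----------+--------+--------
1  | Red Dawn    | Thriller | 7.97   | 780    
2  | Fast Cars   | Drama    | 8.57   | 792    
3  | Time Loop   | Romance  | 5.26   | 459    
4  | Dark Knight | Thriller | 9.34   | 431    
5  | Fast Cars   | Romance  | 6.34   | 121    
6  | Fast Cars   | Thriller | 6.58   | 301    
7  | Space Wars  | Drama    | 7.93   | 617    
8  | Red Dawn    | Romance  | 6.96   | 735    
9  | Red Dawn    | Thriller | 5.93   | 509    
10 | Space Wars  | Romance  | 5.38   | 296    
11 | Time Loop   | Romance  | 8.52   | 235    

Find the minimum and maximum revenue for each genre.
SELECT genre, MIN(revenue), MAX(revenue)
FROM movies
GROUP BY genre

Result:
  Drama: min=617, max=792
  Romance: min=121, max=735
  Thriller: min=301, max=780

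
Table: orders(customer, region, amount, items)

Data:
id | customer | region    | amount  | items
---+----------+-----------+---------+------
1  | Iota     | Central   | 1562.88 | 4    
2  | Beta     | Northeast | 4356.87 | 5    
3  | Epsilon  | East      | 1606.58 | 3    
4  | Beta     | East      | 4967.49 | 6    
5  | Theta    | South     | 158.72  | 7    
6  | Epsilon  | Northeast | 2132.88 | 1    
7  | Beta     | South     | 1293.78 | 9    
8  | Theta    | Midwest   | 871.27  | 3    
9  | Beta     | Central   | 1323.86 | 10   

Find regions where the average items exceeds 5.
SELECT region, AVG(items)
FROM orders
GROUP BY region
HAVING AVG(items) > 5

Result:
  Central: avg=7.00
  South: avg=8.00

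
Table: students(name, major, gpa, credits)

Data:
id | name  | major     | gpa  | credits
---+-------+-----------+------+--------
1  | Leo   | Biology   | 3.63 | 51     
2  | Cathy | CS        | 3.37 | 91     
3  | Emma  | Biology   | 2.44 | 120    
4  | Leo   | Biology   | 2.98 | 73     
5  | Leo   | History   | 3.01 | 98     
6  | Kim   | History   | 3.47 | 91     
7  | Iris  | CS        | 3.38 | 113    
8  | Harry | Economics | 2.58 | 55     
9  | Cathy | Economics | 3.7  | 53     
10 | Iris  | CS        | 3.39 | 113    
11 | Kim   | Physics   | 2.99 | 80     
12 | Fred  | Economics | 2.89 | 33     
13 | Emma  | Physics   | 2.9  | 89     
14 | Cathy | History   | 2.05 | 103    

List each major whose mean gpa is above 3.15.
SELECT major, AVG(gpa)
FROM students
GROUP BY major
HAVING AVG(gpa) > 3.15

Result:
  CS: avg=3.38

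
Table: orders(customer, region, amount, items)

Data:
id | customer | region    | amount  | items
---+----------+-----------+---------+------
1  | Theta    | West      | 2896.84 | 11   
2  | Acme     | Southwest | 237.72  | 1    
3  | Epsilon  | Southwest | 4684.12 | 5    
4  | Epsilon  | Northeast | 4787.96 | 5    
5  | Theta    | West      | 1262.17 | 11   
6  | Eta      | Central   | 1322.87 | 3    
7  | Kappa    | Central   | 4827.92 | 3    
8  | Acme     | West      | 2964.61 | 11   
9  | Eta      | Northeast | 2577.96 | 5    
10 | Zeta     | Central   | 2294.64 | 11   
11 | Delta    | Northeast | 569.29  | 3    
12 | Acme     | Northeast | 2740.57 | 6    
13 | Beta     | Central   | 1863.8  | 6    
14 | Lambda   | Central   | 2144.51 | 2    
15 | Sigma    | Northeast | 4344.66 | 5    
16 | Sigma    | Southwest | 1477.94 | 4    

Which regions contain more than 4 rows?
SELECT region, COUNT(*) as cnt
FROM orders
GROUP BY region
HAVING COUNT(*) > 4

Result:
  Central: 5
  Northeast: 5

Note: HAVING filters groups after aggregation, WHERE filters rows before.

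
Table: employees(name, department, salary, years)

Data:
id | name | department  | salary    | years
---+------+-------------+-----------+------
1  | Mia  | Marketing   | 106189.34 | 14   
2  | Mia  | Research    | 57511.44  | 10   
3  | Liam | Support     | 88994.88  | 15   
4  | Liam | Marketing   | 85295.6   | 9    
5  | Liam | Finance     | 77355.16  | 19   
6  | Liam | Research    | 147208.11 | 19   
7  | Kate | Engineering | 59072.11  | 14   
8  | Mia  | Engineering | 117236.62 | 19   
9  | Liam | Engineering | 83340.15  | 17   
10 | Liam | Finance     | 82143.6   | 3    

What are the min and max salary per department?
SELECT department, MIN(salary), MAX(salary)
FROM employees
GROUP BY department

Result:
  Engineering: min=59072.11, max=117236.62
  Finance: min=77355.16, max=82143.60
  Marketing: min=85295.60, max=106189.34
  Research: min=57511.44, max=147208.11
  Support: min=88994.88, max=88994.88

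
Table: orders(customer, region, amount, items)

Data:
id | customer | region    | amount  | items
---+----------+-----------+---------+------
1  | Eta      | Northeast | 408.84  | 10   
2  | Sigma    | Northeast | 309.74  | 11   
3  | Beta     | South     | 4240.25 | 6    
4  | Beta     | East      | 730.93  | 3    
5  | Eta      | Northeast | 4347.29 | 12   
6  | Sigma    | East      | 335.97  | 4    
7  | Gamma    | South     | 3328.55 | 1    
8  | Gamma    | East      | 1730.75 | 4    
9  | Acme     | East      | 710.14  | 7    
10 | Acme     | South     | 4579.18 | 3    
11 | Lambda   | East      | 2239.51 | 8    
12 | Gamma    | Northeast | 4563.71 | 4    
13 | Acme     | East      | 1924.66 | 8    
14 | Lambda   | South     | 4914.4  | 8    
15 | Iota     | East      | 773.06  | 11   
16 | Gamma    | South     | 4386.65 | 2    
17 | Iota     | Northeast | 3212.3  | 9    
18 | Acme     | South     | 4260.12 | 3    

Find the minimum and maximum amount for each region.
SELECT region, MIN(amount), MAX(amount)
FROM orders
GROUP BY region

Result:
  East: min=335.97, max=2239.51
  Northeast: min=309.74, max=4563.71
  South: min=3328.55, max=4914.40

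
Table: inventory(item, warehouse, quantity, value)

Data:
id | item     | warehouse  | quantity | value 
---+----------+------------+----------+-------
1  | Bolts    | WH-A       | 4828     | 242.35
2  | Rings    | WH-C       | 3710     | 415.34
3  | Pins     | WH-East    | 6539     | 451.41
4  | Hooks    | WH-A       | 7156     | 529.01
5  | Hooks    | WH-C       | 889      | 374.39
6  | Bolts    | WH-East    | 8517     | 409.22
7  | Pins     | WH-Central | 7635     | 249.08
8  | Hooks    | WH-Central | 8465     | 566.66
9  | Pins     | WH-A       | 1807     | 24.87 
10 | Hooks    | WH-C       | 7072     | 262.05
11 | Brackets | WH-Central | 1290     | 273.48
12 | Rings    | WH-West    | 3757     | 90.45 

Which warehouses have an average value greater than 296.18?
SELECT warehouse, AVG(value)
FROM inventory
GROUP BY warehouse
HAVING AVG(value) > 296.18

Result:
  WH-C: avg=350.59
  WH-Central: avg=363.07
  WH-East: avg=430.32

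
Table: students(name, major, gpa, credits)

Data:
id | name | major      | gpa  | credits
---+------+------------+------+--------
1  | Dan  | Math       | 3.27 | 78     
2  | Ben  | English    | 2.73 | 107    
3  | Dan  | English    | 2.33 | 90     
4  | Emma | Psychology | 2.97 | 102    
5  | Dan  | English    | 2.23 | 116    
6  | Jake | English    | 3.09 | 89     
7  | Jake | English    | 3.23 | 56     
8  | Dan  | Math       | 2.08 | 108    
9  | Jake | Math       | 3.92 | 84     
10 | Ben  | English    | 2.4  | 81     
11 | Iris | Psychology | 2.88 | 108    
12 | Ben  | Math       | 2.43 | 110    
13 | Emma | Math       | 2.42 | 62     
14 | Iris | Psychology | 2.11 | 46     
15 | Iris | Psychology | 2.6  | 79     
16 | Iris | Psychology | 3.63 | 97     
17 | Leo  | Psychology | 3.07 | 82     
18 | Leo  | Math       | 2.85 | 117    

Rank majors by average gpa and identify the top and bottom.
SELECT major, AVG(gpa)
FROM students
GROUP BY major
ORDER BY AVG(gpa)

All groups:
  English: 2.67
  Math: 2.83
  Psychology: 2.88

Highest: Psychology (2.88)
Lowest: English (2.67)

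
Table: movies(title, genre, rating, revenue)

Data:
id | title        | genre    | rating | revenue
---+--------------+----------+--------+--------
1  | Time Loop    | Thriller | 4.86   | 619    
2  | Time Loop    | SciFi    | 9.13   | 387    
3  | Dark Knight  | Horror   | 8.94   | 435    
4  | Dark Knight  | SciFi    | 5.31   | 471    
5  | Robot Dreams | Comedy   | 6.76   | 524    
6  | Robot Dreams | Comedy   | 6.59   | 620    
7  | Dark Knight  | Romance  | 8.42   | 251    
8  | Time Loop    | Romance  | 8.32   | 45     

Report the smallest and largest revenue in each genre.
SELECT genre, MIN(revenue), MAX(revenue)
FROM movies
GROUP BY genre

Result:
  Comedy: min=524, max=620
  Horror: min=435, max=435
  Romance: min=45, max=251
  SciFi: min=387, max=471
  Thriller: min=619, max=619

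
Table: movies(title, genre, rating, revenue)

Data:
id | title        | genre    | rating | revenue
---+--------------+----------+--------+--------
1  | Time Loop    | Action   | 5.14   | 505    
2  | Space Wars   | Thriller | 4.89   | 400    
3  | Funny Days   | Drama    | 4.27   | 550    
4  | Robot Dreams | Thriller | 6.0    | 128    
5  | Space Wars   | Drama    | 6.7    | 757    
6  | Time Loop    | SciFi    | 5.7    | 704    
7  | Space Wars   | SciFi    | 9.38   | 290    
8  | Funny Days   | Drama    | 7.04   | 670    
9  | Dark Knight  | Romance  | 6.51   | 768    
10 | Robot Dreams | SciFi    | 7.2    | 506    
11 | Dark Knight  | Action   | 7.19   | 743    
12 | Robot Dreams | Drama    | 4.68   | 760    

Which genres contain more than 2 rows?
SELECT genre, COUNT(*) as cnt
FROM movies
GROUP BY genre
HAVING COUNT(*) > 2

Result:
  Drama: 4
  SciFi: 3

Note: HAVING filters groups after aggregation, WHERE filters rows before.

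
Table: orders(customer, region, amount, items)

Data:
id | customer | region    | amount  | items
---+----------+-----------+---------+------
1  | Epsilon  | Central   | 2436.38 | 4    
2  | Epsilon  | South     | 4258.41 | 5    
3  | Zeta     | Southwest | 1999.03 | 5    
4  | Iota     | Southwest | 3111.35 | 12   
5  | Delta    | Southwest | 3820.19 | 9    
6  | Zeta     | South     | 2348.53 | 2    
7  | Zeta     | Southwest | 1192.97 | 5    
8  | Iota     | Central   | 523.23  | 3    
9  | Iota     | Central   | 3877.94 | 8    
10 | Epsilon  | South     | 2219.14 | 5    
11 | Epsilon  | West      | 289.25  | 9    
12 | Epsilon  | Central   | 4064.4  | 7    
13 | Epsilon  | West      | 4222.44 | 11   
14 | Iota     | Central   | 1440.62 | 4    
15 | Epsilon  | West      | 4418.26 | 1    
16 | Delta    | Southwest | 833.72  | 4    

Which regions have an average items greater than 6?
SELECT region, AVG(items)
FROM orders
GROUP BY region
HAVING AVG(items) > 6

Result:
  Southwest: avg=7.00
  West: avg=7.00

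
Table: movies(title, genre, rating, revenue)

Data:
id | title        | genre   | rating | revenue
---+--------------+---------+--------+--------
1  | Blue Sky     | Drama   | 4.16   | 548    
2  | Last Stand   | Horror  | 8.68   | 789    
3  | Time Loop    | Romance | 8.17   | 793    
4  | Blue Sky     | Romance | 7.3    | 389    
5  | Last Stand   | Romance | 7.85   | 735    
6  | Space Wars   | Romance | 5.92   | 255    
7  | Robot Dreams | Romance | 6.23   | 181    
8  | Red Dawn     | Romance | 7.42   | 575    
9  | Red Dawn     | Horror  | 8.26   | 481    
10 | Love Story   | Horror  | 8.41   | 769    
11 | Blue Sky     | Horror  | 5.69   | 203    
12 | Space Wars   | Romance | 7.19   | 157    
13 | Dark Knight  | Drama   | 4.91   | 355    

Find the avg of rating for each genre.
SELECT genre, AVG(rating) as result
FROM movies
GROUP BY genre

Result:
  Drama: 4.54
  Horror: 7.76
  Romance: 7.15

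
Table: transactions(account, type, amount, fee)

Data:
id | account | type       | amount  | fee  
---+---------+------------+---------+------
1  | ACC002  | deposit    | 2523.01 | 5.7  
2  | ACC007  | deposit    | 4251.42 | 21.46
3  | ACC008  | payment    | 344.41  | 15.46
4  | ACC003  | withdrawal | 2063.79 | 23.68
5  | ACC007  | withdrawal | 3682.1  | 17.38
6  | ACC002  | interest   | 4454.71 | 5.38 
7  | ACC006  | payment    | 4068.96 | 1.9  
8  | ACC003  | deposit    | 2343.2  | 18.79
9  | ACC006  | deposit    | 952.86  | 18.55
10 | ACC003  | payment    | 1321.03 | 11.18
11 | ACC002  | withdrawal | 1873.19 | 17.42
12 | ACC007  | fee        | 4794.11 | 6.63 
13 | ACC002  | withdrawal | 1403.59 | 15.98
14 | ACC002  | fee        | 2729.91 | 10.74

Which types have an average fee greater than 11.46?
SELECT type, AVG(fee)
FROM transactions
GROUP BY type
HAVING AVG(fee) > 11.46

Result:
  deposit: avg=16.13
  withdrawal: avg=18.62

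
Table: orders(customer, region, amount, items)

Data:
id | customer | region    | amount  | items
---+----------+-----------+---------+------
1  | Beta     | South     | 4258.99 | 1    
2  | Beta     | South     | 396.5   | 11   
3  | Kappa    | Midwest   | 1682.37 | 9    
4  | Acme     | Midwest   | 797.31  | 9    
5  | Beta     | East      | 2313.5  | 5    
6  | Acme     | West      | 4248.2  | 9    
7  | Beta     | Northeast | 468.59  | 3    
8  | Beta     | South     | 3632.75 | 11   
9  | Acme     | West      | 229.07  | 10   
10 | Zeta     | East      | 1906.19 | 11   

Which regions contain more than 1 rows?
SELECT region, COUNT(*) as cnt
FROM orders
GROUP BY region
HAVING COUNT(*) > 1

Result:
  East: 2
  Midwest: 2
  South: 3
  West: 2

Note: HAVING filters groups after aggregation, WHERE filters rows before.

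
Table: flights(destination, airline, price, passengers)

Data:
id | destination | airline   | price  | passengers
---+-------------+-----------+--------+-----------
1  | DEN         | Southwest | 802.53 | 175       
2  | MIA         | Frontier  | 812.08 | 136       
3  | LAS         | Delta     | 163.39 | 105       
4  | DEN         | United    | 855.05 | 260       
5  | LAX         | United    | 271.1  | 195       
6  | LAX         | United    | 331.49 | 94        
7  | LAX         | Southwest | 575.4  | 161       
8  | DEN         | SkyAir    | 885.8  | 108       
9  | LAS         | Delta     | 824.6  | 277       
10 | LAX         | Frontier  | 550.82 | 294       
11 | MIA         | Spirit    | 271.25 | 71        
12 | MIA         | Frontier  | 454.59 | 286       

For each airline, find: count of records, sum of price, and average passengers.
SELECT airline,
       COUNT(*) as cnt,
       SUM(price) as total_price,
       AVG(passengers) as avg_passengers
FROM flights
GROUP BY airline

Result:
  Delta: 2 records, 987.99 total price, 191.00 avg passengers
  Frontier: 3 records, 1817.49 total price, 238.67 avg passengers
  SkyAir: 1 records, 885.80 total price, 108.00 avg passengers
  Southwest: 2 records, 1377.93 total price, 168.00 avg passengers
  Spirit: 1 records, 271.25 total price, 71.00 avg passengers
  United: 3 records, 1457.64 total price, 183.00 avg passengers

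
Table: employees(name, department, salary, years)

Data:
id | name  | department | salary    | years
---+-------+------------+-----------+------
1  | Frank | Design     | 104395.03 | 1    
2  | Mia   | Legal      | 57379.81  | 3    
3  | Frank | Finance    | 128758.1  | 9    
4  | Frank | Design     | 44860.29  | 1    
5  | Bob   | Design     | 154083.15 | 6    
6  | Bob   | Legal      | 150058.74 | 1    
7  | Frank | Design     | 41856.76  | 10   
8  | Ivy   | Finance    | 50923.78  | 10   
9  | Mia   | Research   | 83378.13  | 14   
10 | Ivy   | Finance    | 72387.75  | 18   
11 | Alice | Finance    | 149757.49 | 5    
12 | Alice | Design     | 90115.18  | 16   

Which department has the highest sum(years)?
SELECT department, SUM(years) as val
FROM employees
GROUP BY department
ORDER BY val DESC
LIMIT 1

Result: Finance with sum(years) = 42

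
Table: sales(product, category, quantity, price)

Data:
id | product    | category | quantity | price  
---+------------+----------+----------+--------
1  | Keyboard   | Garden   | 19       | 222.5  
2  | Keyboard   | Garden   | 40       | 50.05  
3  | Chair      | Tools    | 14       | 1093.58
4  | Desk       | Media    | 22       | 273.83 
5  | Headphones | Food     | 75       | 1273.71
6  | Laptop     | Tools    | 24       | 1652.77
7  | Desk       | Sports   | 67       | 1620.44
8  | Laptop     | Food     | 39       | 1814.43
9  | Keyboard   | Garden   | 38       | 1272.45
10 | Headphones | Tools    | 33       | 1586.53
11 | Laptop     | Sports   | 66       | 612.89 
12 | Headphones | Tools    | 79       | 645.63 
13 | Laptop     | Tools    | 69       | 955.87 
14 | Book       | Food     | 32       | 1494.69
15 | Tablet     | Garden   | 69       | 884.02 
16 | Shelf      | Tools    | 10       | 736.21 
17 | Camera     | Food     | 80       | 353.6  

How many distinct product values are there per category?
SELECT category, COUNT(DISTINCT product)
FROM sales
GROUP BY category

Result:
  Food: 4 distinct
  Garden: 2 distinct
  Media: 1 distinct
  Sports: 2 distinct
  Tools: 4 distinct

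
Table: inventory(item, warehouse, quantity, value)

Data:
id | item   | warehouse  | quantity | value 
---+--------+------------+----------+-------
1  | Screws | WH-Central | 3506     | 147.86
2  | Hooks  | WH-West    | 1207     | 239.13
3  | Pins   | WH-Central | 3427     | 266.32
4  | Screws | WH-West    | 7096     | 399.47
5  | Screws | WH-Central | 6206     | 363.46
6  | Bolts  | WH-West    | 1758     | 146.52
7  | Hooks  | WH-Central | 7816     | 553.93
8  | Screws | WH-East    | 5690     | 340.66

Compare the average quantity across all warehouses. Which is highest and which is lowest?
SELECT warehouse, AVG(quantity)
FROM inventory
GROUP BY warehouse
ORDER BY AVG(quantity)

All groups:
  WH-West: 3353.67
  WH-Central: 5238.75
  WH-East: 5690.00

Highest: WH-East (5690.00)
Lowest: WH-West (3353.67)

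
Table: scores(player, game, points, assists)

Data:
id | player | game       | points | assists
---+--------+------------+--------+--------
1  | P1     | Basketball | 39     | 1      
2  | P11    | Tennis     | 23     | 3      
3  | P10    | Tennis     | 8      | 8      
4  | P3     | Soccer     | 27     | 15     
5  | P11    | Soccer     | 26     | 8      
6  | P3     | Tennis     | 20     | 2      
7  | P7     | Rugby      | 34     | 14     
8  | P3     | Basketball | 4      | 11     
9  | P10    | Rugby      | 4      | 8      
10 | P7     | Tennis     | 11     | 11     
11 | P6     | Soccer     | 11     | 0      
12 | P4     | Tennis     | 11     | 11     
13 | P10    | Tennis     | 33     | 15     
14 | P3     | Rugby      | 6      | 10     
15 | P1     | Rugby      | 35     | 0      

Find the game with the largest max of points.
SELECT game, MAX(points) as val
FROM scores
GROUP BY game
ORDER BY val DESC
LIMIT 1

Result: Basketball with max(points) = 39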